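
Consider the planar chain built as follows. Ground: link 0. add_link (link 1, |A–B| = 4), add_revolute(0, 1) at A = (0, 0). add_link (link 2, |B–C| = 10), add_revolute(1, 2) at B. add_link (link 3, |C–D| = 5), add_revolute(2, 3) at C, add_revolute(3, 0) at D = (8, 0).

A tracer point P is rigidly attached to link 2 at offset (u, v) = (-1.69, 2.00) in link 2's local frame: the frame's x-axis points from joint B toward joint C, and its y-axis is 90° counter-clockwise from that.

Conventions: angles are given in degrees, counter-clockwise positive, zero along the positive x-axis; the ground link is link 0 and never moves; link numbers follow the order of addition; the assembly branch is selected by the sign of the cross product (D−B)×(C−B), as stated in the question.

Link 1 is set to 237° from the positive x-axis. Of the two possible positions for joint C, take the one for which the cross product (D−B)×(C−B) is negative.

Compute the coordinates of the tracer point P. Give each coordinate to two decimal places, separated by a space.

A=(0,0), D=(8.00,0)
B = A + 4.00·(cos237°, sin237°) = (-2.1786, -3.3547)
|BD| = 10.7171
circle(B,10.00) ∩ circle(D,5.00): a=8.8576, h=4.6414
  candidates: C₊=(4.7811,3.8261) cross=49.742; C₋=(7.6868,-4.9902) cross=-49.742
  branch - wants cross < 0 → take C=(7.6868,-4.9902) (cross=-49.742)
ex = (C−B)/|BC| = (0.9865,-0.1635); ey = (0.1635,0.9865)
P = B + -1.69·ex + 2.00·ey = (-3.5187,-1.1052)

-3.52 -1.11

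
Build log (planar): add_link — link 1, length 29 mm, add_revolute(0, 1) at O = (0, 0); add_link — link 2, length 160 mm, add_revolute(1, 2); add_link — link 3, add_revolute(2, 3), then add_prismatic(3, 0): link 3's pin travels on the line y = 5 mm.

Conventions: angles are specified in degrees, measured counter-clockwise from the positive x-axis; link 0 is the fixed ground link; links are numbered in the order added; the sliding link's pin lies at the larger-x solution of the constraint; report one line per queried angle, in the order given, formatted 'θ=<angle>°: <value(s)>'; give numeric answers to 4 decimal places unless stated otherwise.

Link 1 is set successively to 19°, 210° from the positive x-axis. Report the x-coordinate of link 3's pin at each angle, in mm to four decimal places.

geometry: r = 29 mm, L = 160 mm, e = 5 mm
θ=19°: crank pin P = (r cos θ, r sin θ) = (27.420039, 9.441476)
θ=19°: h = r sin θ − e = 9.441476 − 5 = 4.441476
θ=19°: x = r cos θ + √(L² − h²) = 27.420039 + 159.938342 = 187.358381
θ=210°: crank pin P = (r cos θ, r sin θ) = (-25.114737, -14.500000)
θ=210°: h = r sin θ − e = -14.500000 − 5 = -19.500000
θ=210°: x = r cos θ + √(L² − h²) = -25.114737 + 158.807273 = 133.692536

θ=19°: 187.3584
θ=210°: 133.6925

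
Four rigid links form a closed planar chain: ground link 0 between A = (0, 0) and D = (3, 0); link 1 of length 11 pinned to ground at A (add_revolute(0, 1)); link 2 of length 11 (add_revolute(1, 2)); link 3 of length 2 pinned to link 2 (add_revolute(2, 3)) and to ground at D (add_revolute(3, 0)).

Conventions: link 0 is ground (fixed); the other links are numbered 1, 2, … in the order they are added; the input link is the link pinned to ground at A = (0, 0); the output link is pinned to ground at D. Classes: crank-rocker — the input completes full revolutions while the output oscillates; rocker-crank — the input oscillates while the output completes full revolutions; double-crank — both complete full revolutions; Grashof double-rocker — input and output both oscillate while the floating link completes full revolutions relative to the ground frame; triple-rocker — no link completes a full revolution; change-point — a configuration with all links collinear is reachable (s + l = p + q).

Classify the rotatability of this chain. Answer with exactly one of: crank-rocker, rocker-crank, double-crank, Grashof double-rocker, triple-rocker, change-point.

lengths: ground=3, input=11, coupler=11, output=2
sorted: s=2 (shortest), l=11 (longest), p+q=14
s + l = 13 vs p + q = 14
s + l < p + q (Grashof) with shortest = output link → rocker-crank

rocker-crank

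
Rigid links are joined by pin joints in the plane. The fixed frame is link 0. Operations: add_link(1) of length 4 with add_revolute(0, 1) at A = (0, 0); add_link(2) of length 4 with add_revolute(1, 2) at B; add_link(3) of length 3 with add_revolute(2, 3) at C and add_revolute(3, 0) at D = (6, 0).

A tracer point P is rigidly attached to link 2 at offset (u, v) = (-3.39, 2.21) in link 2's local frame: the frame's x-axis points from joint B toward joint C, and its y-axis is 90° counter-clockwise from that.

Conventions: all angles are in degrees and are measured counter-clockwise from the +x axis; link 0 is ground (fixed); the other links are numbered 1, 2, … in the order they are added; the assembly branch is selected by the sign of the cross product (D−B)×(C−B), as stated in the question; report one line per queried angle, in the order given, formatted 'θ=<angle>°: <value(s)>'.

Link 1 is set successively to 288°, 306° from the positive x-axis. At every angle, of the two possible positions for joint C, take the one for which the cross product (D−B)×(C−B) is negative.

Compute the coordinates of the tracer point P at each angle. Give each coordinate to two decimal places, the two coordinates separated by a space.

A=(0,0), D=(6.00,0)
θ=288°: B = A + 4.00·(cos288°, sin288°) = (1.2361, -3.8042)
θ=288°: |BD| = 6.0965
θ=288°: circle(B,4.00) ∩ circle(D,3.00): a=3.6223, h=1.6966
θ=288°:   candidates: C₊=(3.0079,-0.2181) cross=10.344; C₋=(5.1254,-2.8697) cross=-10.344
θ=288°:   branch - wants cross < 0 → take C=(5.1254,-2.8697) (cross=-10.344)
θ=288°: ex = (C−B)/|BC| = (0.9723,0.2336); ey = (-0.2336,0.9723)
θ=288°: P = B + -3.39·ex + 2.21·ey = (-2.5765,-2.4474)
θ=306°: B = A + 4.00·(cos306°, sin306°) = (2.3511, -3.2361)
θ=306°: |BD| = 4.8771
θ=306°: circle(B,4.00) ∩ circle(D,3.00): a=3.1562, h=2.4573
θ=306°:   candidates: C₊=(3.0820,0.6966) cross=11.985; C₋=(6.3430,-2.9803) cross=-11.985
θ=306°:   branch - wants cross < 0 → take C=(6.3430,-2.9803) (cross=-11.985)
θ=306°: ex = (C−B)/|BC| = (0.9980,0.0639); ey = (-0.0639,0.9980)
θ=306°: P = B + -3.39·ex + 2.21·ey = (-1.1732,-1.2473)

θ=288°: -2.58 -2.45
θ=306°: -1.17 -1.25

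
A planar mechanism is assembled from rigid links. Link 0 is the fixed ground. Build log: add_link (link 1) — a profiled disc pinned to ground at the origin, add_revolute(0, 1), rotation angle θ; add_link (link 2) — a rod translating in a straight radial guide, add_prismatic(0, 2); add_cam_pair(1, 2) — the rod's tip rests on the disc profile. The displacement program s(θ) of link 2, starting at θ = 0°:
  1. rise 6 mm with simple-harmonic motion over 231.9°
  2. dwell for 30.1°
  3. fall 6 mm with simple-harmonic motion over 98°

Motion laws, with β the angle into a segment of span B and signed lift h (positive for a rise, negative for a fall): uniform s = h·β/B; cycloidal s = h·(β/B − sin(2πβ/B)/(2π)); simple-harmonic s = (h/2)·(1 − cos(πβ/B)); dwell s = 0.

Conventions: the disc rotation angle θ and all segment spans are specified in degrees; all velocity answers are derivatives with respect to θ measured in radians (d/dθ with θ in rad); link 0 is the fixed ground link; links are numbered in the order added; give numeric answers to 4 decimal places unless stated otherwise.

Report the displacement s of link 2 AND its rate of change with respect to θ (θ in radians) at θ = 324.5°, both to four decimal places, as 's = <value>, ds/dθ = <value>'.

seg 1 [0°–231.9°] simple-harmonic, h=6: full span → s += 6 → s = 6.0000
seg 2 [231.9°–262°] dwell: s stays 6.0000
seg 3 [262°–360°] simple-harmonic, h=-6: θ=324.5° here. β=62.5, B=98. -6/2·(1 − cos(π·0.6378)) = -4.2582 → s = 1.7418
velocity in seg [262°–360°] (simple-harmonic), θ in radians: β = 62.5° = 1.0908 rad, B = 98° = 1.7104 rad; ds/dθ = (πh/(2B)) sin(πβ/B) = (π·(-6)/(2·1.7104)) sin(π·0.6378) = -5.002204 mm/rad

s = 1.7418, ds/dθ = -5.0022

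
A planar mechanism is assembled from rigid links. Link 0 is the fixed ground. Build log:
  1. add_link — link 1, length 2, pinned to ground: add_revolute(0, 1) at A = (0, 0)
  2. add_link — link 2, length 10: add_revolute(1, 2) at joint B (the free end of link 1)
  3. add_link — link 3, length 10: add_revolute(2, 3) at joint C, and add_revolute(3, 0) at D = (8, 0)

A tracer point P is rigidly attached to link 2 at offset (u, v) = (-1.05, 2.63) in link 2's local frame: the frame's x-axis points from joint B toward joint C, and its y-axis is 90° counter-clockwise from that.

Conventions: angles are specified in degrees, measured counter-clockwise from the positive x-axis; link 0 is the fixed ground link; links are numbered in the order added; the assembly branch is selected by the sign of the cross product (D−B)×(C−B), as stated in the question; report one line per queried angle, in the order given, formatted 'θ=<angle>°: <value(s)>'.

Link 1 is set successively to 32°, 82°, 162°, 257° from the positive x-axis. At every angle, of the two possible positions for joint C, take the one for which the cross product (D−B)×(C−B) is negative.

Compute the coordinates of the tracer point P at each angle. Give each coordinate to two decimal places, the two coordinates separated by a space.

A=(0,0), D=(8.00,0)
θ=32°: B = A + 2.00·(cos32°, sin32°) = (1.6961, 1.0598)
θ=32°: |BD| = 6.3924
θ=32°: circle(B,10.00) ∩ circle(D,10.00): a=3.1962, h=9.4755
θ=32°:   candidates: C₊=(6.4191,9.8742) cross=60.571; C₋=(3.2770,-8.8144) cross=-60.571
θ=32°:   branch - wants cross < 0 → take C=(3.2770,-8.8144) (cross=-60.571)
θ=32°: ex = (C−B)/|BC| = (0.1581,-0.9874); ey = (0.9874,0.1581)
θ=32°: P = B + -1.05·ex + 2.63·ey = (4.1270,2.5124)
θ=82°: B = A + 2.00·(cos82°, sin82°) = (0.2783, 1.9805)
θ=82°: |BD| = 7.9716
θ=82°: circle(B,10.00) ∩ circle(D,10.00): a=3.9858, h=9.1713
θ=82°:   candidates: C₊=(6.4178,9.8740) cross=73.110; C₋=(1.8606,-7.8935) cross=-73.110
θ=82°:   branch - wants cross < 0 → take C=(1.8606,-7.8935) (cross=-73.110)
θ=82°: ex = (C−B)/|BC| = (0.1582,-0.9874); ey = (0.9874,0.1582)
θ=82°: P = B + -1.05·ex + 2.63·ey = (2.7091,3.4334)
θ=162°: B = A + 2.00·(cos162°, sin162°) = (-1.9021, 0.6180)
θ=162°: |BD| = 9.9214
θ=162°: circle(B,10.00) ∩ circle(D,10.00): a=4.9607, h=8.6828
θ=162°:   candidates: C₊=(3.5898,8.9750) cross=86.146; C₋=(2.5081,-8.3570) cross=-86.146
θ=162°:   branch - wants cross < 0 → take C=(2.5081,-8.3570) (cross=-86.146)
θ=162°: ex = (C−B)/|BC| = (0.4410,-0.8975); ey = (0.8975,0.4410)
θ=162°: P = B + -1.05·ex + 2.63·ey = (-0.0048,2.7203)
θ=257°: B = A + 2.00·(cos257°, sin257°) = (-0.4499, -1.9487)
θ=257°: |BD| = 8.6717
θ=257°: circle(B,10.00) ∩ circle(D,10.00): a=4.3359, h=9.0111
θ=257°:   candidates: C₊=(1.7500,7.8063) cross=78.142; C₋=(5.8001,-9.7550) cross=-78.142
θ=257°:   branch - wants cross < 0 → take C=(5.8001,-9.7550) (cross=-78.142)
θ=257°: ex = (C−B)/|BC| = (0.6250,-0.7806); ey = (0.7806,0.6250)
θ=257°: P = B + -1.05·ex + 2.63·ey = (0.9469,0.5147)

θ=32°: 4.13 2.51
θ=82°: 2.71 3.43
θ=162°: -0.00 2.72
θ=257°: 0.95 0.51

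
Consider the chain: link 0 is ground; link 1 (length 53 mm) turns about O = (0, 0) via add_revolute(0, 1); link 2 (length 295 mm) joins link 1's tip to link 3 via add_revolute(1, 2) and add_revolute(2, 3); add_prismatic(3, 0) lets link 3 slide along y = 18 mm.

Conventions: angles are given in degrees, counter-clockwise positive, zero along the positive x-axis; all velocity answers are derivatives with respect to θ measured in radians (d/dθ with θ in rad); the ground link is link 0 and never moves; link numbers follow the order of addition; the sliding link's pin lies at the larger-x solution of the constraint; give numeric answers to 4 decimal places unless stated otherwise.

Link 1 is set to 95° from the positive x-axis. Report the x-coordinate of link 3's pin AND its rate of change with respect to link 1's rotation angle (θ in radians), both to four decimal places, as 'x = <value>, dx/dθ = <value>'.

geometry: r = 53 mm, L = 295 mm, e = 18 mm
crank pin P = (r cos θ, r sin θ) = (-4.619254, 52.798319)
h = r sin θ − e = 52.798319 − 18 = 34.798319
x = r cos θ + √(L² − h²) = -4.619254 + 292.940398 = 288.321144
dx/dθ = −r sin θ − h·r cos θ/√(L² − h²) (θ in radians; h = 34.798319) = -52.249599

x = 288.3211, dx/dθ = -52.2496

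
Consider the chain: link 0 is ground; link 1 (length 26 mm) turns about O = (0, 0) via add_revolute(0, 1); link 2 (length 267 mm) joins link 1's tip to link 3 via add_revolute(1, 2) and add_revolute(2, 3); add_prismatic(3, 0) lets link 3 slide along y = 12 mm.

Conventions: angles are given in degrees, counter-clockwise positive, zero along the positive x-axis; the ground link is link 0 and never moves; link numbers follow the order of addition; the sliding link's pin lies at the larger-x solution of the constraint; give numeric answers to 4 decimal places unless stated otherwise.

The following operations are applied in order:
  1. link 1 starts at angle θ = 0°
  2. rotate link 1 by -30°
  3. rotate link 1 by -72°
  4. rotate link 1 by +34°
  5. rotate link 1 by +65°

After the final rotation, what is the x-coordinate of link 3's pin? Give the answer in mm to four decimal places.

geometry: r = 26 mm, L = 267 mm, e = 12 mm; θ starts at 0°
rotate link 1 by -30°: θ ← 0° -30° = -30°
rotate link 1 by -72°: θ ← -30° -72° = -102°
rotate link 1 by +34°: θ ← -102° +34° = -68°
rotate link 1 by +65°: θ ← -68° +65° = -3°
crank pin P = (r cos θ, r sin θ) = (25.964368, -1.360735)
h = r sin θ − e = -1.360735 − 12 = -13.360735
x = r cos θ + √(L² − h²) = 25.964368 + 266.665504 = 292.629871

292.6299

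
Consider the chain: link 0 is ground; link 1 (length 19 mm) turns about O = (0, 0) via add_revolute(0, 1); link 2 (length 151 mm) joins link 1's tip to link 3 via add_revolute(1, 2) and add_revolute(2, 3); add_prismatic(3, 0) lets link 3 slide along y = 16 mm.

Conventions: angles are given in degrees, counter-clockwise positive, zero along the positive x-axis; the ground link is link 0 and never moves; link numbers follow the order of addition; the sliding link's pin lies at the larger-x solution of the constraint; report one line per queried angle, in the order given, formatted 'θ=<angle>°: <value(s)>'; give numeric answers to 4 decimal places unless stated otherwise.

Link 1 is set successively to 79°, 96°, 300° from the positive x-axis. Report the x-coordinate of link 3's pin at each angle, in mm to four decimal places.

geometry: r = 19 mm, L = 151 mm, e = 16 mm
θ=79°: crank pin P = (r cos θ, r sin θ) = (3.625371, 18.650916)
θ=79°: h = r sin θ − e = 18.650916 − 16 = 2.650916
θ=79°: x = r cos θ + √(L² − h²) = 3.625371 + 150.976729 = 154.602100
θ=96°: crank pin P = (r cos θ, r sin θ) = (-1.986041, 18.895916)
θ=96°: h = r sin θ − e = 18.895916 − 16 = 2.895916
θ=96°: x = r cos θ + √(L² − h²) = -1.986041 + 150.972228 = 148.986187
θ=300°: crank pin P = (r cos θ, r sin θ) = (9.500000, -16.454483)
θ=300°: h = r sin θ − e = -16.454483 − 16 = -32.454483
θ=300°: x = r cos θ + √(L² − h²) = 9.500000 + 147.471036 = 156.971036

θ=79°: 154.6021
θ=96°: 148.9862
θ=300°: 156.9710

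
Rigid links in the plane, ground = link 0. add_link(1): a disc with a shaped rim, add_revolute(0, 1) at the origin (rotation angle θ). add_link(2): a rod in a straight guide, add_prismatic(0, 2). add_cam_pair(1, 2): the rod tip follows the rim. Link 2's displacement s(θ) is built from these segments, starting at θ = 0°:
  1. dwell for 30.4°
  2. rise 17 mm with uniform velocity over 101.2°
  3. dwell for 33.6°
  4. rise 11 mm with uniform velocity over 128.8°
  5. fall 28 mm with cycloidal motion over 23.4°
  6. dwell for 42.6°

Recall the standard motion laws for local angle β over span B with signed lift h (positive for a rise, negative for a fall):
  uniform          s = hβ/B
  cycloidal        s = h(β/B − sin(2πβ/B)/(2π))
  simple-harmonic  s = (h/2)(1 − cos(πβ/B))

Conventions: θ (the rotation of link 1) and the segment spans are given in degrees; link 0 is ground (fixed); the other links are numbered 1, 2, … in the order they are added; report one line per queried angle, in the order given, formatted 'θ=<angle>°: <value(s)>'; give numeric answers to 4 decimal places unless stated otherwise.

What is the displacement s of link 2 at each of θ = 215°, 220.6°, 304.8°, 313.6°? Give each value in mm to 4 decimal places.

segment 1 (0° to 30.4°, dwell): s unchanged at 0.0000
segment 2 (30.4° to 131.6°, uniform, h = 17) is passed completely: s = 0.0000 + (17) = 17.0000
segment 3 (131.6° to 165.2°, dwell): s unchanged at 17.0000
θ = 215° falls in segment 4 (165.2° to 294°, uniform, h = 11): β = 215 − 165.2 = 49.8°, B = 128.8°; Δs = 11·49.8/128.8 = 4.2531; s = 17.0000 + 4.2531 = 21.2531
θ = 220.6° falls in segment 4 (165.2° to 294°, uniform, h = 11): β = 220.6 − 165.2 = 55.4°, B = 128.8°; Δs = 11·55.4/128.8 = 4.7314; s = 17.0000 + 4.7314 = 21.7314
segment 4 (165.2° to 294°, uniform, h = 11) is passed completely: s = 17.0000 + (11) = 28.0000
θ = 304.8° falls in segment 5 (294° to 317.4°, cycloidal, h = -28): β = 304.8 − 294 = 10.8°, B = 23.4°; Δs = -28·(0.4615 − sin(2π·0.4615)/(2π)) = -11.8566; s = 28.0000 − 11.8566 = 16.1434
θ = 313.6° falls in segment 5 (294° to 317.4°, cycloidal, h = -28): β = 313.6 − 294 = 19.6°, B = 23.4°; Δs = -28·(0.8376 − sin(2π·0.8376)/(2π)) = -27.2511; s = 28.0000 − 27.2511 = 0.7489

θ=215°: 21.2531
θ=220.6°: 21.7314
θ=304.8°: 16.1434
θ=313.6°: 0.7489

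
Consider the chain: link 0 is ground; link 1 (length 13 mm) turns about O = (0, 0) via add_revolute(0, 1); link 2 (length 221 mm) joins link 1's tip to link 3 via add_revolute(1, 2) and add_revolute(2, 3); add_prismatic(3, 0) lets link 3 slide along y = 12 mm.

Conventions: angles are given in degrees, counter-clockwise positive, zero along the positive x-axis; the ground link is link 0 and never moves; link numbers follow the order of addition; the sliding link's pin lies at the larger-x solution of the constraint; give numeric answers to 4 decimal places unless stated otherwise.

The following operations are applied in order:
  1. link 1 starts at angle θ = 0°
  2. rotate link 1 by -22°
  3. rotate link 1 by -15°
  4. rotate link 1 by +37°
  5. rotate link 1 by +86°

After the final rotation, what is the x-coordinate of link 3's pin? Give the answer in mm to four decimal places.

geometry: r = 13 mm, L = 221 mm, e = 12 mm; θ starts at 0°
rotate link 1 by -22°: θ ← 0° -22° = -22°
rotate link 1 by -15°: θ ← -22° -15° = -37°
rotate link 1 by +37°: θ ← -37° +37° = 0°
rotate link 1 by +86°: θ ← 0° +86° = 86°
crank pin P = (r cos θ, r sin θ) = (0.906834, 12.968333)
h = r sin θ − e = 12.968333 − 12 = 0.968333
x = r cos θ + √(L² − h²) = 0.906834 + 220.997879 = 221.904713

221.9047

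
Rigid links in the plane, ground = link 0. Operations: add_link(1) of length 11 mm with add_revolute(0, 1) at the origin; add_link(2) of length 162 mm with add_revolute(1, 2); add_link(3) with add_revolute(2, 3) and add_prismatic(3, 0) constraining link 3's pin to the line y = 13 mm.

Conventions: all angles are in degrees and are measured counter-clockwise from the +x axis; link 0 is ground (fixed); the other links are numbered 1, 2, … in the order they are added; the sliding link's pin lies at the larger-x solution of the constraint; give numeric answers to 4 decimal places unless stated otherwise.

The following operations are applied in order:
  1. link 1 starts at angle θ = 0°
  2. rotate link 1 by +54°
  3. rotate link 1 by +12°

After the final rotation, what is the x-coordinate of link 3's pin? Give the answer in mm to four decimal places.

geometry: r = 11 mm, L = 162 mm, e = 13 mm; θ starts at 0°
rotate link 1 by +54°: θ ← 0° +54° = 54°
rotate link 1 by +12°: θ ← 54° +12° = 66°
crank pin P = (r cos θ, r sin θ) = (4.474103, 10.049000)
h = r sin θ − e = 10.049000 − 13 = -2.951000
x = r cos θ + √(L² − h²) = 4.474103 + 161.973120 = 166.447223

166.4472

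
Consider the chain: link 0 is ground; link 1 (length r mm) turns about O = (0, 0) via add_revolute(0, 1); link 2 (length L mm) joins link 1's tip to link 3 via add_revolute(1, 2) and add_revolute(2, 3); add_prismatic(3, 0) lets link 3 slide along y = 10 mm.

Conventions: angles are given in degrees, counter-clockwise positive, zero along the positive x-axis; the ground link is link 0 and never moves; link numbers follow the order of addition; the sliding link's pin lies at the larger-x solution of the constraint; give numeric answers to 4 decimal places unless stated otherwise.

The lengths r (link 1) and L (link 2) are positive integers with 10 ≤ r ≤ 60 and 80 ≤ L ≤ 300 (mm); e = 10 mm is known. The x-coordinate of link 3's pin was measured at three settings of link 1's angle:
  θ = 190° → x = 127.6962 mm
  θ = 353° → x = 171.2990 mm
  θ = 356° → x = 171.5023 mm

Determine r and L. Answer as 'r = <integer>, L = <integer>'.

constraint per measurement: (x − r cos θ)² + (r sin θ − e)² = L²
subtracting the θ₁ and θ₂ equations cancels the r² and L² terms:
r = (x₁² − x₂²) / (2[(x₁cos θ₁ + e sin θ₁) − (x₂cos θ₂ + e sin θ₂)]) = 22.0000 → r = 22
L² = (x₁ − r cos θ₁)² + (r sin θ₁ − e)² = 22499.9978 → L = 150.0000 → L = 150
check at θ₃=356°: x = 171.5023 (printed 171.5023) ✓

r = 22, L = 150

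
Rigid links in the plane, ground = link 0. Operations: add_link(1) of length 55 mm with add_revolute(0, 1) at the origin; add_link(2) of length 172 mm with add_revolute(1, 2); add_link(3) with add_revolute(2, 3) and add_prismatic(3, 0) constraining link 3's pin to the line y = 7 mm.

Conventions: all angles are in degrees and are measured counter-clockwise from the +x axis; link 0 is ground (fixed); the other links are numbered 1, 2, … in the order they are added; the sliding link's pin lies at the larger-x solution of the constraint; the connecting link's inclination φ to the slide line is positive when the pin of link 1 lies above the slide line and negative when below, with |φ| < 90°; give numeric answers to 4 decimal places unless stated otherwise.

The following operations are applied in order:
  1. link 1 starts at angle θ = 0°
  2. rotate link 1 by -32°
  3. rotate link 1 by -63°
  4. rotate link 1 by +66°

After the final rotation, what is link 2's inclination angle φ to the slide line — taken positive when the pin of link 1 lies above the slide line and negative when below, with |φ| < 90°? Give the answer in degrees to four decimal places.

geometry: r = 55 mm, L = 172 mm, e = 7 mm; θ starts at 0°
rotate link 1 by -32°: θ ← 0° -32° = -32°
rotate link 1 by -63°: θ ← -32° -63° = -95°
rotate link 1 by +66°: θ ← -95° +66° = -29°
h = r sin θ − e = -26.664529 − 7 = -33.664529
sin φ = h / L = -33.664529 / 172 = -0.19572401
φ = arcsin(-0.19572401) = -11.287021°

-11.2870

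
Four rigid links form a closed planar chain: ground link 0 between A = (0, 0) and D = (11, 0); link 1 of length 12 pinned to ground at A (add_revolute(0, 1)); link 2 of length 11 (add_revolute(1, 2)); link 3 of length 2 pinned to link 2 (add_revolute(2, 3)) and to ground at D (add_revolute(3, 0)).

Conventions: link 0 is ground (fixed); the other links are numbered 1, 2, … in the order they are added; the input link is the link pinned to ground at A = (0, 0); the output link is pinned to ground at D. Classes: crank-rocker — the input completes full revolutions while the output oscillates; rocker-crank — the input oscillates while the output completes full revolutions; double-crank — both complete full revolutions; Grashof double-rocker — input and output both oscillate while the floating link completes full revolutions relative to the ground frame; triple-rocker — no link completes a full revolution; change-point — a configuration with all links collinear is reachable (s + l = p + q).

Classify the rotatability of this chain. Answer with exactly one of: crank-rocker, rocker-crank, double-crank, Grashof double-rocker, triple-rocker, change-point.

lengths: ground=11, input=12, coupler=11, output=2
sorted: s=2 (shortest), l=12 (longest), p+q=22
s + l = 14 vs p + q = 22
s + l < p + q (Grashof) with shortest = output link → rocker-crank

rocker-crank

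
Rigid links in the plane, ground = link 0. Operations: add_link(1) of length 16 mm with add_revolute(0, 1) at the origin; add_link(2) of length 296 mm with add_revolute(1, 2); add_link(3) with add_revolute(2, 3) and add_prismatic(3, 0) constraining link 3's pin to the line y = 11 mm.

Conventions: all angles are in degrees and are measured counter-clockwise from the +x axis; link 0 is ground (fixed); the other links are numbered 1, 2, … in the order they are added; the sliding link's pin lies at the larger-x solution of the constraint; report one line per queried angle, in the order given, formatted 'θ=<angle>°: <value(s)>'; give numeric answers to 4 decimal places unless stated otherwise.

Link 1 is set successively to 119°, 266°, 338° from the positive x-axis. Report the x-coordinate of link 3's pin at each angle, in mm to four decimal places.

geometry: r = 16 mm, L = 296 mm, e = 11 mm
θ=119°: crank pin P = (r cos θ, r sin θ) = (-7.756954, 13.993915)
θ=119°: h = r sin θ − e = 13.993915 − 11 = 2.993915
θ=119°: x = r cos θ + √(L² − h²) = -7.756954 + 295.984859 = 288.227905
θ=266°: crank pin P = (r cos θ, r sin θ) = (-1.116104, -15.961025)
θ=266°: h = r sin θ − e = -15.961025 − 11 = -26.961025
θ=266°: x = r cos θ + √(L² − h²) = -1.116104 + 294.769576 = 293.653473
θ=338°: crank pin P = (r cos θ, r sin θ) = (14.834942, -5.993705)
θ=338°: h = r sin θ − e = -5.993705 − 11 = -16.993705
θ=338°: x = r cos θ + √(L² − h²) = 14.834942 + 295.511783 = 310.346725

θ=119°: 288.2279
θ=266°: 293.6535
θ=338°: 310.3467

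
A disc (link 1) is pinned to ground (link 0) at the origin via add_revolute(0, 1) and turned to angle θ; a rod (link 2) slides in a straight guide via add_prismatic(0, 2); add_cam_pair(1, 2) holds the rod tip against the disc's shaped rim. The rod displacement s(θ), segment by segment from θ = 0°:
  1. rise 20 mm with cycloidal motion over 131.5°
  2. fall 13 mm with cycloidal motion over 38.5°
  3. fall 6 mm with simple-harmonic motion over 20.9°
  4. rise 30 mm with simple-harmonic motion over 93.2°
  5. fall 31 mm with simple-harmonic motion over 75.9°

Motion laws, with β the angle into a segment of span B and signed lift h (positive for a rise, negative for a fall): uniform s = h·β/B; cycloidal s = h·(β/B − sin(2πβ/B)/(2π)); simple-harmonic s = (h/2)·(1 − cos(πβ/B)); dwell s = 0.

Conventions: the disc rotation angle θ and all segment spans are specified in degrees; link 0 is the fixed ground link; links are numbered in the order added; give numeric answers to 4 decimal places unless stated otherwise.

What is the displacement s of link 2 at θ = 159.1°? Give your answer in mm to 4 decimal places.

segment 1 (0° to 131.5°, cycloidal, h = 20) is passed completely: s = 0.0000 + (20) = 20.0000
θ = 159.1° falls in segment 2 (131.5° to 170°, cycloidal, h = -13): β = 159.1 − 131.5 = 27.6°, B = 38.5°; Δs = -13·(0.7169 − sin(2π·0.7169)/(2π)) = -11.3439; s = 20.0000 − 11.3439 = 8.6561

8.6561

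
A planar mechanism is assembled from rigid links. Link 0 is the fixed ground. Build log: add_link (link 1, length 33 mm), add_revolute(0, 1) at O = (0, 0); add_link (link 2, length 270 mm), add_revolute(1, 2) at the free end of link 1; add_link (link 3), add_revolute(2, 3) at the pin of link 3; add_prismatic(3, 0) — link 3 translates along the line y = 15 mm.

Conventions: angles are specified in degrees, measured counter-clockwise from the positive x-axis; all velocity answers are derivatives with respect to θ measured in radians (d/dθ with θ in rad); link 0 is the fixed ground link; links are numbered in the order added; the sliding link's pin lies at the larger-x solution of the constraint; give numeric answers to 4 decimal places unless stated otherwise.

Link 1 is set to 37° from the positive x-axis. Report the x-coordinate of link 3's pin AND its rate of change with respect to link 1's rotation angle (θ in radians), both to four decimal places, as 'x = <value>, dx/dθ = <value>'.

geometry: r = 33 mm, L = 270 mm, e = 15 mm
crank pin P = (r cos θ, r sin θ) = (26.354972, 19.859896)
h = r sin θ − e = 19.859896 − 15 = 4.859896
x = r cos θ + √(L² − h²) = 26.354972 + 269.956258 = 296.311230
dx/dθ = −r sin θ − h·r cos θ/√(L² − h²) (θ in radians; h = 4.859896) = -20.334352

x = 296.3112, dx/dθ = -20.3344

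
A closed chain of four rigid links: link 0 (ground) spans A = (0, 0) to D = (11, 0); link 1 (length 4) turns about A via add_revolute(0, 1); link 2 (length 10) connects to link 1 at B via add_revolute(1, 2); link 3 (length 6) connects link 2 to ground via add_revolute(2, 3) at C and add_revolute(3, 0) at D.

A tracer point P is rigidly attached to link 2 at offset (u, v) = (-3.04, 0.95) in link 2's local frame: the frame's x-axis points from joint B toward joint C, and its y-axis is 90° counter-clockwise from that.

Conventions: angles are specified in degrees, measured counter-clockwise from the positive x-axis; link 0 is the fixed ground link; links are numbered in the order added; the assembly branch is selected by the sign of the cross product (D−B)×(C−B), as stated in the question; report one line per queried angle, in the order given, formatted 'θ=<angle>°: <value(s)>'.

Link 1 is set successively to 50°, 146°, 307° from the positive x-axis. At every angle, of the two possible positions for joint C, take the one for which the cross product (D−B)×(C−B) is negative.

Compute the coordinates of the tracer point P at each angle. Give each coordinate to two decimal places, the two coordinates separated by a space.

A=(0,0), D=(11.00,0)
θ=50°: B = A + 4.00·(cos50°, sin50°) = (2.5712, 3.0642)
θ=50°: |BD| = 8.9685
θ=50°: circle(B,10.00) ∩ circle(D,6.00): a=8.0523, h=5.9296
θ=50°:   candidates: C₊=(12.1648,5.8859) cross=53.180; C₋=(8.1130,-5.2598) cross=-53.180
θ=50°:   branch - wants cross < 0 → take C=(8.1130,-5.2598) (cross=-53.180)
θ=50°: ex = (C−B)/|BC| = (0.5542,-0.8324); ey = (0.8324,0.5542)
θ=50°: P = B + -3.04·ex + 0.95·ey = (1.6772,6.1211)
θ=146°: B = A + 4.00·(cos146°, sin146°) = (-3.3162, 2.2368)
θ=146°: |BD| = 14.4898
θ=146°: circle(B,10.00) ∩ circle(D,6.00): a=9.4534, h=3.2610
θ=146°:   candidates: C₊=(6.5273,3.9994) cross=47.251; C₋=(5.5205,-2.4444) cross=-47.251
θ=146°:   branch - wants cross < 0 → take C=(5.5205,-2.4444) (cross=-47.251)
θ=146°: ex = (C−B)/|BC| = (0.8837,-0.4681); ey = (0.4681,0.8837)
θ=146°: P = B + -3.04·ex + 0.95·ey = (-5.5578,4.4993)
θ=307°: B = A + 4.00·(cos307°, sin307°) = (2.4073, -3.1945)
θ=307°: |BD| = 9.1673
θ=307°: circle(B,10.00) ∩ circle(D,6.00): a=8.0743, h=5.8996
θ=307°:   candidates: C₊=(7.9197,5.1489) cross=54.084; C₋=(12.0313,-5.9107) cross=-54.084
θ=307°:   branch - wants cross < 0 → take C=(12.0313,-5.9107) (cross=-54.084)
θ=307°: ex = (C−B)/|BC| = (0.9624,-0.2716); ey = (0.2716,0.9624)
θ=307°: P = B + -3.04·ex + 0.95·ey = (-0.2604,-1.4545)

θ=50°: 1.68 6.12
θ=146°: -5.56 4.50
θ=307°: -0.26 -1.45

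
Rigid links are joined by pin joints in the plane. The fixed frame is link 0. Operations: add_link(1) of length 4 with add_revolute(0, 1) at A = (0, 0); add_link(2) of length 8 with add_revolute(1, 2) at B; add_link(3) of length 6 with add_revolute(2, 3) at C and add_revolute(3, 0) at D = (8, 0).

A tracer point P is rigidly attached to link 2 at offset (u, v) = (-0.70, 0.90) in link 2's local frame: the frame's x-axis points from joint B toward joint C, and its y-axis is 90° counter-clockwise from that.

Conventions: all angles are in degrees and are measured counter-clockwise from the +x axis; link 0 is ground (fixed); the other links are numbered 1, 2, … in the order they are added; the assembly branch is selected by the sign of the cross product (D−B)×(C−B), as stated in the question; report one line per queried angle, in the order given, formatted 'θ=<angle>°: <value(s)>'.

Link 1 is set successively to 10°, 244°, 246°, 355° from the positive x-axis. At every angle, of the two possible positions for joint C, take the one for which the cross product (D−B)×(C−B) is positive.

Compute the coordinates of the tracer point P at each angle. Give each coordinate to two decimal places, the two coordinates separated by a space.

A=(0,0), D=(8.00,0)
θ=10°: B = A + 4.00·(cos10°, sin10°) = (3.9392, 0.6946)
θ=10°: |BD| = 4.1197
θ=10°: circle(B,8.00) ∩ circle(D,6.00): a=5.4581, h=5.8488
θ=10°:   candidates: C₊=(10.3054,5.5394) cross=24.096; C₋=(8.3331,-5.9907) cross=-24.096
θ=10°:   branch + wants cross > 0 → take C=(10.3054,5.5394) (cross=24.096)
θ=10°: ex = (C−B)/|BC| = (0.7958,0.6056); ey = (-0.6056,0.7958)
θ=10°: P = B + -0.70·ex + 0.90·ey = (2.8372,0.9869)
θ=244°: B = A + 4.00·(cos244°, sin244°) = (-1.7535, -3.5952)
θ=244°: |BD| = 10.3950
θ=244°: circle(B,8.00) ∩ circle(D,6.00): a=6.5443, h=4.6013
θ=244°:   candidates: C₊=(2.7955,2.9856) cross=47.831; C₋=(5.9783,-5.6492) cross=-47.831
θ=244°:   branch + wants cross > 0 → take C=(2.7955,2.9856) (cross=47.831)
θ=244°: ex = (C−B)/|BC| = (0.5686,0.8226); ey = (-0.8226,0.5686)
θ=244°: P = B + -0.70·ex + 0.90·ey = (-2.8919,-3.6592)
θ=246°: B = A + 4.00·(cos246°, sin246°) = (-1.6269, -3.6542)
θ=246°: |BD| = 10.2971
θ=246°: circle(B,8.00) ∩ circle(D,6.00): a=6.5082, h=4.6523
θ=246°:   candidates: C₊=(2.8067,3.0049) cross=47.905; C₋=(6.1086,-5.6941) cross=-47.905
θ=246°:   branch + wants cross > 0 → take C=(2.8067,3.0049) (cross=47.905)
θ=246°: ex = (C−B)/|BC| = (0.5542,0.8324); ey = (-0.8324,0.5542)
θ=246°: P = B + -0.70·ex + 0.90·ey = (-2.7640,-3.7381)
θ=355°: B = A + 4.00·(cos355°, sin355°) = (3.9848, -0.3486)
θ=355°: |BD| = 4.0303
θ=355°: circle(B,8.00) ∩ circle(D,6.00): a=5.4888, h=5.8200
θ=355°:   candidates: C₊=(8.9496,5.9244) cross=23.457; C₋=(9.9565,-5.6721) cross=-23.457
θ=355°:   branch + wants cross > 0 → take C=(8.9496,5.9244) (cross=23.457)
θ=355°: ex = (C−B)/|BC| = (0.6206,0.7841); ey = (-0.7841,0.6206)
θ=355°: P = B + -0.70·ex + 0.90·ey = (2.8446,-0.3390)

θ=10°: 2.84 0.99
θ=244°: -2.89 -3.66
θ=246°: -2.76 -3.74
θ=355°: 2.84 -0.34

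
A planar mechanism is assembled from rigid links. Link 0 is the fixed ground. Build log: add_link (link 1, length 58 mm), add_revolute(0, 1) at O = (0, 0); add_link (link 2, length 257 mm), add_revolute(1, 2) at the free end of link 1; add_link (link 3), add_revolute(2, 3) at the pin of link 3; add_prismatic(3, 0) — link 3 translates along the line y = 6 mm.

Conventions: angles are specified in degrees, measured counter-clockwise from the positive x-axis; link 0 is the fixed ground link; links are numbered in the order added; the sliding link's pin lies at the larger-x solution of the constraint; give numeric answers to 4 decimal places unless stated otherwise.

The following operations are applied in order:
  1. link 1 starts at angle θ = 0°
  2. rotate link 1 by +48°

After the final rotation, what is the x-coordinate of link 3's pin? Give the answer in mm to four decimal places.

geometry: r = 58 mm, L = 257 mm, e = 6 mm; θ starts at 0°
rotate link 1 by +48°: θ ← 0° +48° = 48°
crank pin P = (r cos θ, r sin θ) = (38.809575, 43.102400)
h = r sin θ − e = 43.102400 − 6 = 37.102400
x = r cos θ + √(L² − h²) = 38.809575 + 254.307711 = 293.117286

293.1173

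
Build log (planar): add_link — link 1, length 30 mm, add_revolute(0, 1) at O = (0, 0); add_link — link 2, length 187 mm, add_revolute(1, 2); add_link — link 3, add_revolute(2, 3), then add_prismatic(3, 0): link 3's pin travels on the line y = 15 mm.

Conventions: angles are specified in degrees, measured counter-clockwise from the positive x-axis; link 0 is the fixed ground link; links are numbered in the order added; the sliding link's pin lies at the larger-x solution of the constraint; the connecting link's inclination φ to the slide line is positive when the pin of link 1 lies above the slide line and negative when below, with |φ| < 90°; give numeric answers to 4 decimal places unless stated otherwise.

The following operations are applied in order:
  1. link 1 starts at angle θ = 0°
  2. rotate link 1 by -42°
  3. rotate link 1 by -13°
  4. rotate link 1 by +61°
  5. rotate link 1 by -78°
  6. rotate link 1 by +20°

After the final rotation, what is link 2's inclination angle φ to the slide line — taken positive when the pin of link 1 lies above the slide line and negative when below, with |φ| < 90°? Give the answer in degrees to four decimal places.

geometry: r = 30 mm, L = 187 mm, e = 15 mm; θ starts at 0°
rotate link 1 by -42°: θ ← 0° -42° = -42°
rotate link 1 by -13°: θ ← -42° -13° = -55°
rotate link 1 by +61°: θ ← -55° +61° = 6°
rotate link 1 by -78°: θ ← 6° -78° = -72°
rotate link 1 by +20°: θ ← -72° +20° = -52°
h = r sin θ − e = -23.640323 − 15 = -38.640323
sin φ = h / L = -38.640323 / 187 = -0.20663274
φ = arcsin(-0.20663274) = -11.925095°

-11.9251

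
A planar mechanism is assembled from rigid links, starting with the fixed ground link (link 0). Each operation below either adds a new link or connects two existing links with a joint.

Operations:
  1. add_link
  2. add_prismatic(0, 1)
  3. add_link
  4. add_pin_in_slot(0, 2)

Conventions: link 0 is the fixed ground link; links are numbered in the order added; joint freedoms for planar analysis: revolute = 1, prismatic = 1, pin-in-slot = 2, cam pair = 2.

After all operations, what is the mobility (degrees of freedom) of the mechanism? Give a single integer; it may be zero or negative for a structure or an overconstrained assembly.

L=1 J1=0 J2=0
add link → L=2 J1=0 J2=0
P@0,1 dof=1 J1 → L=2 J1=1 J2=0
add link → L=3 J1=1 J2=0
PS@0,2 dof=2 J2 → L=3 J1=1 J2=1
M=3(L−1)−2J1−J2=3·2−2·1−1=3

M = 3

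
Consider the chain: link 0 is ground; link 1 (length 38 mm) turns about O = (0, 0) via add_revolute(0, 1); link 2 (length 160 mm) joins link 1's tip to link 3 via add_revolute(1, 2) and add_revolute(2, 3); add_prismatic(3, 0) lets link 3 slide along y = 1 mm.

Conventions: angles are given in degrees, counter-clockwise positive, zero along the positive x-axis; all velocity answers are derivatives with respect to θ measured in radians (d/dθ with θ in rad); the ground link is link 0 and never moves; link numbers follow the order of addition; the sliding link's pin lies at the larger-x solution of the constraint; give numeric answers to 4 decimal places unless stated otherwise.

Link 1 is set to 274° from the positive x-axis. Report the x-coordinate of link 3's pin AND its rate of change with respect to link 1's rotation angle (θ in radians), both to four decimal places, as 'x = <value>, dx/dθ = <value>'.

geometry: r = 38 mm, L = 160 mm, e = 1 mm
crank pin P = (r cos θ, r sin θ) = (2.650746, -37.907434)
h = r sin θ − e = -37.907434 − 1 = -38.907434
x = r cos θ + √(L² − h²) = 2.650746 + 155.197331 = 157.848077
dx/dθ = −r sin θ − h·r cos θ/√(L² − h²) (θ in radians; h = -38.907434) = 38.571967

x = 157.8481, dx/dθ = 38.5720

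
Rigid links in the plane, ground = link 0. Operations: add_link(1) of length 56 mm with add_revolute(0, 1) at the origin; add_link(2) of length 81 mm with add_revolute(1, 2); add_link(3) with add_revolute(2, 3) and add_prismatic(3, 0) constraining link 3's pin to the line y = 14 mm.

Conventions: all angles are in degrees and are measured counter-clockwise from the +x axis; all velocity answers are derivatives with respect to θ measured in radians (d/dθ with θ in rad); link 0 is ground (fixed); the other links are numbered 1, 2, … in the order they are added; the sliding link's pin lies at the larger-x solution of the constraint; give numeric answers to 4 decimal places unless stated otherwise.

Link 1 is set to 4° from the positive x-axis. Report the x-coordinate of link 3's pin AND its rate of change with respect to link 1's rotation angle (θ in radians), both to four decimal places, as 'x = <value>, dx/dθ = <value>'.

geometry: r = 56 mm, L = 81 mm, e = 14 mm
crank pin P = (r cos θ, r sin θ) = (55.863587, 3.906363)
h = r sin θ − e = 3.906363 − 14 = -10.093637
x = r cos θ + √(L² − h²) = 55.863587 + 80.368641 = 136.232228
dx/dθ = −r sin θ − h·r cos θ/√(L² − h²) (θ in radians; h = -10.093637) = 3.109643

x = 136.2322, dx/dθ = 3.1096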